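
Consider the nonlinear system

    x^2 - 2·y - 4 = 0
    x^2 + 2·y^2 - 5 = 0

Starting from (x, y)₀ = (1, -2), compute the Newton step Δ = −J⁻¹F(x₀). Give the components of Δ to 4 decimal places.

At (1, -2): F = (1.0000, 4.0000).
Jacobian J = [[2·x, -2], [2·x, 4·y]].
At the point, J = [[2.0000, -2.0000], [2.0000, -8.0000]] (det J = -12.0000).
Solving J·Δ = −F gives Δ = (0.0000, 0.5000).

(0.0000, 0.5000)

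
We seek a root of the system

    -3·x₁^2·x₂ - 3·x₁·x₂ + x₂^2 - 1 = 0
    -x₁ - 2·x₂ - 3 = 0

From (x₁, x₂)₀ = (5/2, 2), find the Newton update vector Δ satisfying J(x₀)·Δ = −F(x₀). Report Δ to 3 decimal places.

At (5/2, 2): F = (-49.500, -9.500).
Jacobian J = [[-6·x₁·x₂ - 3·x₂, -3·x₁^2 - 3·x₁ + 2·x₂], [-1, -2]].
At the point, J = [[-36.000, -22.250], [-1.000, -2.000]] (det J = 49.750).
Solving J·Δ = −F gives Δ = (2.259, -5.879).

(2.259, -5.879)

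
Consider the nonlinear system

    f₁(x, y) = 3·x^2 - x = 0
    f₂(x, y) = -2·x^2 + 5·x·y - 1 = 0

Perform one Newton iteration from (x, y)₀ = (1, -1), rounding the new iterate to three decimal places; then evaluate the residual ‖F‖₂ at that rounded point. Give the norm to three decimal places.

2.135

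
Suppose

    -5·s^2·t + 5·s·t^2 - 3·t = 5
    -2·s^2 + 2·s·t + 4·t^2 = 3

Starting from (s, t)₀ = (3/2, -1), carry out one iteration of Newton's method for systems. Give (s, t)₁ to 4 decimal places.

At (3/2, -1): F = (16.7500, -6.5000).
Jacobian J = [[-10·s·t + 5·t^2, -5·s^2 + 10·s·t - 3], [-4·s + 2·t, 2·s + 8·t]].
At the point, J = [[20.0000, -29.2500], [-8.0000, -5.0000]] (det J = -334.0000).
Solving J·Δ = −F gives Δ = (-0.8200, 0.0120).
Then the next iterate is (s, t)₁ = (0.6800, -0.9880).

(0.6800, -0.9880)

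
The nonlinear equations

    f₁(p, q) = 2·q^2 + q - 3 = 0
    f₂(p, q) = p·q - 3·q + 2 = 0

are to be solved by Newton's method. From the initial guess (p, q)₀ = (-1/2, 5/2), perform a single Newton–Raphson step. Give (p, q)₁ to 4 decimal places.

(0.6727, 1.4091)

At (-1/2, 5/2): F = (12.0000, -6.7500).
Jacobian J = [[0, 4·q + 1], [q, p - 3]].
At the point, J = [[0.0000, 11.0000], [2.5000, -3.5000]] (det J = -27.5000).
Solving J·Δ = −F gives Δ = (1.1727, -1.0909).
Then the next iterate is (p, q)₁ = (0.6727, 1.4091).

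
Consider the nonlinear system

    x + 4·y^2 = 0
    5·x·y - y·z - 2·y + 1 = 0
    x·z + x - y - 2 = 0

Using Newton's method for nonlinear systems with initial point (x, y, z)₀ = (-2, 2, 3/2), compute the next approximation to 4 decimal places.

(-1.2679, 1.0792, -1.6245)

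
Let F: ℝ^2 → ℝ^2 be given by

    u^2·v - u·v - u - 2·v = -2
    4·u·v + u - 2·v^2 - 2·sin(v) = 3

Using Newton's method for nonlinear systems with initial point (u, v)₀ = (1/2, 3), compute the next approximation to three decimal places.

At (1/2, 3): F = (-5.250, -14.78224).
Jacobian J = [[2·u·v - v - 1, u^2 - u - 2], [4·v + 1, 4·u - 4·v - 2·cos(v)]].
At the point, J = [[-1.000, -2.250], [13.000, -8.02002]] (det J = 37.27002).
Solving J·Δ = −F gives Δ = (-0.237, -2.228).
Then the next iterate is (u, v)₁ = (0.263, 0.772).

(0.263, 0.772)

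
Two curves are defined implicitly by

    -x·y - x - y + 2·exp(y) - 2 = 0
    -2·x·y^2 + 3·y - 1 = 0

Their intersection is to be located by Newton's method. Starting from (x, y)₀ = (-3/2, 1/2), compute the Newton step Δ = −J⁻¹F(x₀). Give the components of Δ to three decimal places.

At (-3/2, 1/2): F = (3.04744, 1.250).
Jacobian J = [[-y - 1, -x + 2·exp(y) - 1], [-2·y^2, -4·x·y + 3]].
At the point, J = [[-1.500, 3.79744], [-0.500, 6.000]] (det J = -7.10128).
Solving J·Δ = −F gives Δ = (1.906, -0.049).

(1.906, -0.049)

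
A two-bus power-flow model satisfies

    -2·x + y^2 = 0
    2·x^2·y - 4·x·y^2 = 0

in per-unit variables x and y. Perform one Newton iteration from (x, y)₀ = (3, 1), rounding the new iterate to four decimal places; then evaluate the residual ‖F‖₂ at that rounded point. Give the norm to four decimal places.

At (3, 1): F = (-5.0000, 6.0000).
Jacobian J = [[-2, 2·y], [4·x·y - 4·y^2, 2·x^2 - 8·x·y]].
At the point, J = [[-2.0000, 2.0000], [8.0000, -6.0000]] (det J = -4.0000).
Solving J·Δ = −F gives Δ = (4.5000, 7.0000).
Then the next iterate is (x, y)₁ = (7.5000, 8.0000).
Re-evaluating at (7.5000, 8.0000): F = (49.0000, -1020.0000), so ‖F‖₂ = 1021.1763.

1021.1763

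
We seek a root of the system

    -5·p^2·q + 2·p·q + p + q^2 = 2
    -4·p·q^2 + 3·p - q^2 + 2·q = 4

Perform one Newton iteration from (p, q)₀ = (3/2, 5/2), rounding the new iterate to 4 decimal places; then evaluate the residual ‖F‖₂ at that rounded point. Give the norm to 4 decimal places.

At (3/2, 5/2): F = (-14.8750, -38.2500).
Jacobian J = [[-10·p·q + 2·q + 1, -5·p^2 + 2·p + 2·q], [-4·q^2 + 3, -8·p·q - 2·q + 2]].
At the point, J = [[-31.5000, -3.2500], [-22.0000, -33.0000]] (det J = 968.0000).
Solving J·Δ = −F gives Δ = (-0.3787, -0.9066).
Then the next iterate is (p, q)₁ = (1.1213, 1.5934).
Re-evaluating at (1.1213, 1.5934): F = (-4.783436, -11.375804), so ‖F‖₂ = 12.3406.

12.3406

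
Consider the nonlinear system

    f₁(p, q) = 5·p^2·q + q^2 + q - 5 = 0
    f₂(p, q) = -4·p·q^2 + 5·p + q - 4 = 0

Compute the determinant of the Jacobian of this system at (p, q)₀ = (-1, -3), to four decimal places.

J = [[10·p·q, 5·p^2 + 2·q + 1], [-4·q^2 + 5, -8·p·q + 1]].
At the point, J = [[30.0000, 0.0000], [-31.0000, -23.0000]].
det J = -690.0000.

-690.0000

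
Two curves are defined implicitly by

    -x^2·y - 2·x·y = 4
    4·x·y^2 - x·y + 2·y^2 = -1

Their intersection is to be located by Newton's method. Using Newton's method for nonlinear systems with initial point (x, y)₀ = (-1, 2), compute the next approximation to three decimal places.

At (-1, 2): F = (-2.000, -5.000).
Jacobian J = [[-2·x·y - 2·y, -x^2 - 2·x], [4·y^2 - y, 8·x·y - x + 4·y]].
At the point, J = [[0.000, 1.000], [14.000, -7.000]] (det J = -14.000).
Solving J·Δ = −F gives Δ = (1.357, 2.000).
Then the next iterate is (x, y)₁ = (0.357, 4.000).

(0.357, 4.000)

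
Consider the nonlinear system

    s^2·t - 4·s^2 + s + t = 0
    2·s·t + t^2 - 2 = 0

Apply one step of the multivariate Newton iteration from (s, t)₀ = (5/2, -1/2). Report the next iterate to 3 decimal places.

At (5/2, -1/2): F = (-26.125, -4.250).
Jacobian J = [[2·s·t - 8·s + 1, s^2 + 1], [2·t, 2·s + 2·t]].
At the point, J = [[-21.500, 7.250], [-1.000, 4.000]] (det J = -78.750).
Solving J·Δ = −F gives Δ = (-0.936, 0.829).
Then the next iterate is (s, t)₁ = (1.564, 0.329).

(1.564, 0.329)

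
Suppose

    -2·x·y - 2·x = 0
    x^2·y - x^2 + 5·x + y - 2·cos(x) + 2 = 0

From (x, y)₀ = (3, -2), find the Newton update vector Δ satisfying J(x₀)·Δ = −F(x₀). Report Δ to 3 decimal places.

At (3, -2): F = (6.000, -10.02002).
Jacobian J = [[-2·y - 2, -2·x], [2·x·y - 2·x + 2·sin(x) + 5, x^2 + 1]].
At the point, J = [[2.000, -6.000], [-12.71776, 10.000]] (det J = -56.30656).
Solving J·Δ = −F gives Δ = (-0.002, 0.999).

(-0.002, 0.999)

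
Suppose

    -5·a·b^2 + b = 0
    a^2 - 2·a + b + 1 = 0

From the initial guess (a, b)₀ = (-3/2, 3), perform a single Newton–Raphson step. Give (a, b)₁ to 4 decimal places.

At (-3/2, 3): F = (70.5000, 9.2500).
Jacobian J = [[-5·b^2, -10·a·b + 1], [2·a - 2, 1]].
At the point, J = [[-45.0000, 46.0000], [-5.0000, 1.0000]] (det J = 185.0000).
Solving J·Δ = −F gives Δ = (1.9189, 0.3446).
Then the next iterate is (a, b)₁ = (0.4189, 3.3446).

(0.4189, 3.3446)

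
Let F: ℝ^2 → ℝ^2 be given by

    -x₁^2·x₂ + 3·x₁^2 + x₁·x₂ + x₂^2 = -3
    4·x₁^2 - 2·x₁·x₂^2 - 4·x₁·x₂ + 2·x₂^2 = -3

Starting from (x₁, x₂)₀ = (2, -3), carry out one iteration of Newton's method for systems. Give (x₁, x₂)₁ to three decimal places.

(0.049, -4.372)

At (2, -3): F = (30.000, 25.000).
Jacobian J = [[-2·x₁·x₂ + 6·x₁ + x₂, -x₁^2 + x₁ + 2·x₂], [8·x₁ - 2·x₂^2 - 4·x₂, -4·x₁·x₂ - 4·x₁ + 4·x₂]].
At the point, J = [[21.000, -8.000], [10.000, 4.000]] (det J = 164.000).
Solving J·Δ = −F gives Δ = (-1.951, -1.372).
Then the next iterate is (x₁, x₂)₁ = (0.049, -4.372).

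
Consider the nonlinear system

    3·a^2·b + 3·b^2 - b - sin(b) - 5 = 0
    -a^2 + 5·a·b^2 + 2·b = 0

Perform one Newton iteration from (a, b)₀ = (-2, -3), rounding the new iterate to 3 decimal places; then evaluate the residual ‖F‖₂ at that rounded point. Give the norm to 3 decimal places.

30.033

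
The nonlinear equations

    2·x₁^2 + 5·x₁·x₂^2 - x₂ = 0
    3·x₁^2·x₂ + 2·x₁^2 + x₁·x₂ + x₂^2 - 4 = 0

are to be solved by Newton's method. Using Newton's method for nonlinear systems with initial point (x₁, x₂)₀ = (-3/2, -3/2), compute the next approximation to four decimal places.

At (-3/2, -3/2): F = (-10.8750, -5.1250).
Jacobian J = [[4·x₁ + 5·x₂^2, 10·x₁·x₂ - 1], [6·x₁·x₂ + 4·x₁ + x₂, 3·x₁^2 + x₁ + 2·x₂]].
At the point, J = [[5.2500, 21.5000], [6.0000, 2.2500]] (det J = -117.1875).
Solving J·Δ = −F gives Δ = (0.7315, 0.3272).
Then the next iterate is (x₁, x₂)₁ = (-0.7685, -1.1728).

(-0.7685, -1.1728)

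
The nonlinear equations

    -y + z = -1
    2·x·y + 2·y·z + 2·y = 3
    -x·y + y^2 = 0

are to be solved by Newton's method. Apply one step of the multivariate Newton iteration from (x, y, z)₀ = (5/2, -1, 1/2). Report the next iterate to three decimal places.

At (5/2, -1, 1/2): F = (2.500, -11.000, 3.500).
Jacobian J = [[0, -1, 1], [2·y, 2·x + 2·z + 2, 2·y], [-y, -x + 2·y, 0]].
At the point, J = [[0.000, -1.000, 1.000], [-2.000, 8.000, -2.000], [1.000, -4.500, 0.000]] (det J = 3.000).
Solving J·Δ = −F gives Δ = (-2.000, 0.333, -2.167).
Then the next iterate is (x, y, z)₁ = (0.500, -0.667, -1.667).

(0.500, -0.667, -1.667)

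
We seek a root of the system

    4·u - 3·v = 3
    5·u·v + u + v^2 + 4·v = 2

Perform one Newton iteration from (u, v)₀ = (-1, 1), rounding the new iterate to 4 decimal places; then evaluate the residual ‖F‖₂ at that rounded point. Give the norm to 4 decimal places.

At (-1, 1): F = (-10.0000, -3.0000).
Jacobian J = [[4, -3], [5·v + 1, 5·u + 2·v + 4]].
At the point, J = [[4.0000, -3.0000], [6.0000, 1.0000]] (det J = 22.0000).
Solving J·Δ = −F gives Δ = (0.8636, -2.1818).
Then the next iterate is (u, v)₁ = (-0.1364, -1.1818).
Re-evaluating at (-0.1364, -1.1818): F = (-0.0002, -4.660961), so ‖F‖₂ = 4.6610.

4.6610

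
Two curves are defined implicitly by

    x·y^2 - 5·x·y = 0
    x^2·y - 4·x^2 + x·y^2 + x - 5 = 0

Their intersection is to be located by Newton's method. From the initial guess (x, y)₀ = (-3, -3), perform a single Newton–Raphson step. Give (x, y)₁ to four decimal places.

At (-3, -3): F = (-72.0000, -98.0000).
Jacobian J = [[y^2 - 5·y, 2·x·y - 5·x], [2·x·y - 8·x + y^2 + 1, x^2 + 2·x·y]].
At the point, J = [[24.0000, 33.0000], [52.0000, 27.0000]] (det J = -1068.0000).
Solving J·Δ = −F gives Δ = (1.2079, 1.3034).
Then the next iterate is (x, y)₁ = (-1.7921, -1.6966).

(-1.7921, -1.6966)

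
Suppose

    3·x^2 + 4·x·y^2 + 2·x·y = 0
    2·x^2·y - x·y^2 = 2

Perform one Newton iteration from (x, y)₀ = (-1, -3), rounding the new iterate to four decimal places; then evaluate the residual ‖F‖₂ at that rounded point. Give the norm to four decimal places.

7.5254

At (-1, -3): F = (-27.0000, 1.0000).
Jacobian J = [[6·x + 4·y^2 + 2·y, 8·x·y + 2·x], [4·x·y - y^2, 2·x^2 - 2·x·y]].
At the point, J = [[24.0000, 22.0000], [3.0000, -4.0000]] (det J = -162.0000).
Solving J·Δ = −F gives Δ = (0.5309, 0.6481).
Then the next iterate is (x, y)₁ = (-0.4691, -2.3519).
Re-evaluating at (-0.4691, -2.3519): F = (-7.512465, -0.440298), so ‖F‖₂ = 7.5254.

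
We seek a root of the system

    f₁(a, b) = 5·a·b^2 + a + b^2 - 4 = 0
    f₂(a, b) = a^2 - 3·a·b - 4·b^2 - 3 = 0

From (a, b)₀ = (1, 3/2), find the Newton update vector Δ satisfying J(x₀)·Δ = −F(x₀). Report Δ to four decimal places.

(0.8757, -1.1793)

At (1, 3/2): F = (10.5000, -15.5000).
Jacobian J = [[5·b^2 + 1, 10·a·b + 2·b], [2·a - 3·b, -3·a - 8·b]].
At the point, J = [[12.2500, 18.0000], [-2.5000, -15.0000]] (det J = -138.7500).
Solving J·Δ = −F gives Δ = (0.8757, -1.1793).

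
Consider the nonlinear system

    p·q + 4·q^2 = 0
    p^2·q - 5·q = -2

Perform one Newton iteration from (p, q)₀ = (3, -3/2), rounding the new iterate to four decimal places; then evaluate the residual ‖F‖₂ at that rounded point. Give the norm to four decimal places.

1.2497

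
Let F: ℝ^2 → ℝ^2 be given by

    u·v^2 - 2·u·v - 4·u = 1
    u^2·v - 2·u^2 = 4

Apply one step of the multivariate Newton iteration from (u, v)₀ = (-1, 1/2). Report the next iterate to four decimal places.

(0.1935, 2.4194)

At (-1, 1/2): F = (3.7500, -5.5000).
Jacobian J = [[v^2 - 2·v - 4, 2·u·v - 2·u], [2·u·v - 4·u, u^2]].
At the point, J = [[-4.7500, 1.0000], [3.0000, 1.0000]] (det J = -7.7500).
Solving J·Δ = −F gives Δ = (1.1935, 1.9194).
Then the next iterate is (u, v)₁ = (0.1935, 2.4194).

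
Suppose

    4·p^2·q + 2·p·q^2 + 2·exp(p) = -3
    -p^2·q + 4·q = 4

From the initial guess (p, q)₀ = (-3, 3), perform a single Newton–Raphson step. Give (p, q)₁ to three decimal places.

(-1.941, 3.014)

At (-3, 3): F = (57.09957, -19.000).
Jacobian J = [[8·p·q + 2·q^2 + 2·exp(p), 4·p^2 + 4·p·q], [-2·p·q, -p^2 + 4]].
At the point, J = [[-53.90043, 0.000], [18.000, -5.000]] (det J = 269.50213).
Solving J·Δ = −F gives Δ = (1.059, 0.014).
Then the next iterate is (p, q)₁ = (-1.941, 3.014).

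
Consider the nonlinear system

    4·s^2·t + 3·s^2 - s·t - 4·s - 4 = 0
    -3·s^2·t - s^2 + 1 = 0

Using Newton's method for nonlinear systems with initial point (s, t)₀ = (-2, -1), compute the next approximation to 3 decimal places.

(-0.955, -0.947)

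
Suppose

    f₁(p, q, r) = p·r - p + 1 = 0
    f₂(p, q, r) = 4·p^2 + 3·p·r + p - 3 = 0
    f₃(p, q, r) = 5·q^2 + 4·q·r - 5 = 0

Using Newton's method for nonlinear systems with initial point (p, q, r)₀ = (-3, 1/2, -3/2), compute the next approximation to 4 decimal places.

(-2.1000, -2.0833, 0.5833)

At (-3, 1/2, -3/2): F = (8.5000, 43.5000, -6.7500).
Jacobian J = [[r - 1, 0, p], [8·p + 3·r + 1, 0, 3·p], [0, 10·q + 4·r, 4·q]].
At the point, J = [[-2.5000, 0.0000, -3.0000], [-27.5000, 0.0000, -9.0000], [0.0000, -1.0000, 2.0000]] (det J = -60.0000).
Solving J·Δ = −F gives Δ = (0.9000, -2.5833, 2.0833).
Then the next iterate is (p, q, r)₁ = (-2.1000, -2.0833, 0.5833).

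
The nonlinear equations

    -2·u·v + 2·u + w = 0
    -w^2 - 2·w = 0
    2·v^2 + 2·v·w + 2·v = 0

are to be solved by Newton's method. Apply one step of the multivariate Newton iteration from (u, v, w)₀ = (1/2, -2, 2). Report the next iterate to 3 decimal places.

(0.000, -1.333, 0.667)

At (1/2, -2, 2): F = (5.000, -8.000, -4.000).
Jacobian J = [[-2·v + 2, -2·u, 1], [0, 0, -2·w - 2], [0, 4·v + 2·w + 2, 2·v]].
At the point, J = [[6.000, -1.000, 1.000], [0.000, 0.000, -6.000], [0.000, -2.000, -4.000]] (det J = -72.000).
Solving J·Δ = −F gives Δ = (-0.500, 0.667, -1.333).
Then the next iterate is (u, v, w)₁ = (0.000, -1.333, 0.667).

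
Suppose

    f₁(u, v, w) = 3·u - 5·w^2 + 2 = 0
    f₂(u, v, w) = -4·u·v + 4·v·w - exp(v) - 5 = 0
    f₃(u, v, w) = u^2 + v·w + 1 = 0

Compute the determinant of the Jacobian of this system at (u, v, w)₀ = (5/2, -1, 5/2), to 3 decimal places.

-264.881

J = [[3, 0, -10·w], [-4·v, -4·u + 4·w - exp(v), 4·v], [2·u, w, v]].
At the point, J = [[3.000, 0.000, -25.000], [4.000, -0.36788, -4.000], [5.000, 2.500, -1.000]].
det J = -264.881.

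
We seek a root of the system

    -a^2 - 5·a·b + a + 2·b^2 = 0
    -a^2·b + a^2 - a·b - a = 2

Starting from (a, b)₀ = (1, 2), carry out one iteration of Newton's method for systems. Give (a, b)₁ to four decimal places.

At (1, 2): F = (-2.0000, -6.0000).
Jacobian J = [[-2·a - 5·b + 1, -5·a + 4·b], [-2·a·b + 2·a - b - 1, -a^2 - a]].
At the point, J = [[-11.0000, 3.0000], [-5.0000, -2.0000]] (det J = 37.0000).
Solving J·Δ = −F gives Δ = (-0.5946, -1.5135).
Then the next iterate is (a, b)₁ = (0.4054, 0.4865).

(0.4054, 0.4865)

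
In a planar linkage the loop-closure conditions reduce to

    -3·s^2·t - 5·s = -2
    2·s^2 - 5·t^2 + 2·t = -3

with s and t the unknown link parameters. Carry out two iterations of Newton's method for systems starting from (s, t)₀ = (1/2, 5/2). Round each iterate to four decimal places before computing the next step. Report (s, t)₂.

At (1/2, 5/2): F = (-2.3750, -22.7500).
Jacobian J = [[-6·s·t - 5, -3·s^2], [4·s, -10·t + 2]].
At the point, J = [[-12.5000, -0.7500], [2.0000, -23.0000]] (det J = 289.0000).
Solving J·Δ = −F gives Δ = (-0.1300, -1.0004).
Then the next iterate is (s, t)₁ = (0.3700, 1.4996).
Round to (0.3700, 1.4996) and repeat: F = (-0.465886, -4.971001), J = [[-8.329112, -0.4107], [1.4800, -12.9960]].
Δ = (-0.0369, -0.3867), so (s, t)₂ = (0.3331, 1.1129).

(0.3331, 1.1129)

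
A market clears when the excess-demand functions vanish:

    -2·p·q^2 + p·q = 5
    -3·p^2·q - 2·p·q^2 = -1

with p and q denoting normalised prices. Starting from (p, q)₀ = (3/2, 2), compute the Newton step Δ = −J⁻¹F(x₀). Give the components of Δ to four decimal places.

(0.0327, -1.3520)

At (3/2, 2): F = (-14.0000, -24.5000).
Jacobian J = [[-2·q^2 + q, -4·p·q + p], [-6·p·q - 2·q^2, -3·p^2 - 4·p·q]].
At the point, J = [[-6.0000, -10.5000], [-26.0000, -18.7500]] (det J = -160.5000).
Solving J·Δ = −F gives Δ = (0.0327, -1.3520).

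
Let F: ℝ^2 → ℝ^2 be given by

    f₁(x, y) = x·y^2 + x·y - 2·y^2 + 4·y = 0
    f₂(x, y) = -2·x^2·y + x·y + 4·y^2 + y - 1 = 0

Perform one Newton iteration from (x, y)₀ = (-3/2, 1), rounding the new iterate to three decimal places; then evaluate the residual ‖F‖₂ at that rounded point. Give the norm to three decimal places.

0.356

At (-3/2, 1): F = (-1.000, -2.000).
Jacobian J = [[y^2 + y, 2·x·y + x - 4·y + 4], [-4·x·y + y, -2·x^2 + x + 8·y + 1]].
At the point, J = [[2.000, -4.500], [7.000, 3.000]] (det J = 37.500).
Solving J·Δ = −F gives Δ = (0.320, -0.080).
Then the next iterate is (x, y)₁ = (-1.180, 0.920).
Re-evaluating at (-1.180, 0.920): F = (-0.09715, -0.34202), so ‖F‖₂ = 0.356.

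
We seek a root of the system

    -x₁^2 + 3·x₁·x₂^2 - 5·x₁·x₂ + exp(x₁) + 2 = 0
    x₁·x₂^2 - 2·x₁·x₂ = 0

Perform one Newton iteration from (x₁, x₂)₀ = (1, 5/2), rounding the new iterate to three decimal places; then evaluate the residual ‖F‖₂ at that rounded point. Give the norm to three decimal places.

11.315

At (1, 5/2): F = (9.96828, 1.250).
Jacobian J = [[-2·x₁ + 3·x₂^2 - 5·x₂ + exp(x₁), 6·x₁·x₂ - 5·x₁], [x₂^2 - 2·x₂, 2·x₁·x₂ - 2·x₁]].
At the point, J = [[6.96828, 10.000], [1.250, 3.000]] (det J = 8.40485).
Solving J·Δ = −F gives Δ = (-2.071, 0.446).
Then the next iterate is (x₁, x₂)₁ = (-1.071, 2.946).
Re-evaluating at (-1.071, 2.946): F = (-10.91390, -2.98479), so ‖F‖₂ = 11.315.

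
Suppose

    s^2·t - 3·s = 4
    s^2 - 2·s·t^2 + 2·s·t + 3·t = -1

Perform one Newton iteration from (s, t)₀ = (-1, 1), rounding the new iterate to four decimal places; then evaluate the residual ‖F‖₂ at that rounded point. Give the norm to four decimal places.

At (-1, 1): F = (0.0000, 5.0000).
Jacobian J = [[2·s·t - 3, s^2], [2·s - 2·t^2 + 2·t, -4·s·t + 2·s + 3]].
At the point, J = [[-5.0000, 1.0000], [-2.0000, 5.0000]] (det J = -23.0000).
Solving J·Δ = −F gives Δ = (-0.2174, -1.0870).
Then the next iterate is (s, t)₁ = (-1.2174, -0.0870).
Re-evaluating at (-1.2174, -0.0870): F = (-0.476739, 2.451319), so ‖F‖₂ = 2.4972.

2.4972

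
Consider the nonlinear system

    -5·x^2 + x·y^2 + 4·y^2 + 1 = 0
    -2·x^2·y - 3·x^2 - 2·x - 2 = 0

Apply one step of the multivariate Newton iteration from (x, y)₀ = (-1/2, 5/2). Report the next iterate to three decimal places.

At (-1/2, 5/2): F = (21.625, -3.000).
Jacobian J = [[-10·x + y^2, 2·x·y + 8·y], [-4·x·y - 6·x - 2, -2·x^2]].
At the point, J = [[11.250, 17.500], [6.000, -0.500]] (det J = -110.625).
Solving J·Δ = −F gives Δ = (0.377, -1.478).
Then the next iterate is (x, y)₁ = (-0.123, 1.022).

(-0.123, 1.022)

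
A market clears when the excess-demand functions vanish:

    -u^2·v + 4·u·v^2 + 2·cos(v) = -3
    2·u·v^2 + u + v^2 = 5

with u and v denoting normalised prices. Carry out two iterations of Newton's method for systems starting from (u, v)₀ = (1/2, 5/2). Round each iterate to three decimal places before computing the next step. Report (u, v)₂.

(-0.066, 2.412)

At (1/2, 5/2): F = (13.27271, 8.000).
Jacobian J = [[-2·u·v + 4·v^2, -u^2 + 8·u·v - 2·sin(v)], [2·v^2 + 1, 4·u·v + 2·v]].
At the point, J = [[22.500, 8.55306], [13.500, 10.000]] (det J = 109.53375).
Solving J·Δ = −F gives Δ = (-0.587, -0.007).
Then the next iterate is (u, v)₁ = (-0.087, 2.493).
Round to (-0.087, 2.493) and repeat: F = (-0.77558, 0.04663), J = [[25.29398, -2.95083], [13.43010, 4.11844]].
Δ = (0.021, -0.081), so (u, v)₂ = (-0.066, 2.412).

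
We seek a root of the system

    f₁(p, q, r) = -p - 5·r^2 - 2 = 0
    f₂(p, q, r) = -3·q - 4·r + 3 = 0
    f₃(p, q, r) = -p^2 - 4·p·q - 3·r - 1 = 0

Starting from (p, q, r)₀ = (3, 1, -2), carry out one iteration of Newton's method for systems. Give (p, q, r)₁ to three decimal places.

At (3, 1, -2): F = (-25.000, 8.000, -16.000).
Jacobian J = [[-1, 0, -10·r], [0, -3, -4], [-2·p - 4·q, -4·p, -3]].
At the point, J = [[-1.000, 0.000, 20.000], [0.000, -3.000, -4.000], [-10.000, -12.000, -3.000]] (det J = -561.000).
Solving J·Δ = −F gives Δ = (-3.396, 1.226, 1.080).
Then the next iterate is (p, q, r)₁ = (-0.396, 2.226, -0.920).

(-0.396, 2.226, -0.920)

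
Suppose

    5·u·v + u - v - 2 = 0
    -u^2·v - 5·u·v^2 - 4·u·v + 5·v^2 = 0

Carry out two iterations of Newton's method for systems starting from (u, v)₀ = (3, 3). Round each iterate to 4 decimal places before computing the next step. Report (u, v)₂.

At (3, 3): F = (43.0000, -153.0000).
Jacobian J = [[5·v + 1, 5·u - 1], [-2·u·v - 5·v^2 - 4·v, -u^2 - 10·u·v - 4·u + 10·v]].
At the point, J = [[16.0000, 14.0000], [-75.0000, -81.0000]] (det J = -246.0000).
Solving J·Δ = −F gives Δ = (-5.4512, 3.1585).
Then the next iterate is (u, v)₁ = (-2.4512, 6.1585).
Round to (-2.4512, 6.1585) and repeat: F = (-86.088276, 677.850665), J = [[31.7925, -13.2560], [-184.078181, 216.338571]].
Δ = (2.1719, -1.2852), so (u, v)₂ = (-0.2793, 4.8733).

(-0.2793, 4.8733)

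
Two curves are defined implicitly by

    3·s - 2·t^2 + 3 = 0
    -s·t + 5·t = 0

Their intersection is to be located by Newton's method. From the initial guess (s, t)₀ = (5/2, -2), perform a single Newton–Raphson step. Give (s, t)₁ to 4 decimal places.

At (5/2, -2): F = (2.5000, -5.0000).
Jacobian J = [[3, -4·t], [-t, -s + 5]].
At the point, J = [[3.0000, 8.0000], [2.0000, 2.5000]] (det J = -8.5000).
Solving J·Δ = −F gives Δ = (5.4412, -2.3529).
Then the next iterate is (s, t)₁ = (7.9412, -4.3529).

(7.9412, -4.3529)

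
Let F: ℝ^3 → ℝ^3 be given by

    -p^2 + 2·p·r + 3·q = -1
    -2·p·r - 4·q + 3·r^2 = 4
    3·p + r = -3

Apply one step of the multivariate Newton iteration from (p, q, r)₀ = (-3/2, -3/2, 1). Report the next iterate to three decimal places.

(-1.613, 2.444, 1.839)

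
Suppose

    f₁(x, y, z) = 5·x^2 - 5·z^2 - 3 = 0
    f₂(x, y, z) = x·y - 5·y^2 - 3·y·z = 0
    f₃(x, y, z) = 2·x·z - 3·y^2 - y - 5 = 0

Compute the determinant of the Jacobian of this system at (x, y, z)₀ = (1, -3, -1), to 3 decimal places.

-680.000

J = [[10·x, 0, -10·z], [y, x - 10·y - 3·z, -3·y], [2·z, -6·y - 1, 2·x]].
At the point, J = [[10.000, 0.000, 10.000], [-3.000, 34.000, 9.000], [-2.000, 17.000, 2.000]].
det J = -680.000.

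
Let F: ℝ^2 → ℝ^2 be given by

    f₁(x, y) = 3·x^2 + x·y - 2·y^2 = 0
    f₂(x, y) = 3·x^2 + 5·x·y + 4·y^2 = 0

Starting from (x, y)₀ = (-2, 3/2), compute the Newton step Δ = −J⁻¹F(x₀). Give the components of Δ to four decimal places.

(1.0000, -0.7500)

At (-2, 3/2): F = (4.5000, 6.0000).
Jacobian J = [[6·x + y, x - 4·y], [6·x + 5·y, 5·x + 8·y]].
At the point, J = [[-10.5000, -8.0000], [-4.5000, 2.0000]] (det J = -57.0000).
Solving J·Δ = −F gives Δ = (1.0000, -0.7500).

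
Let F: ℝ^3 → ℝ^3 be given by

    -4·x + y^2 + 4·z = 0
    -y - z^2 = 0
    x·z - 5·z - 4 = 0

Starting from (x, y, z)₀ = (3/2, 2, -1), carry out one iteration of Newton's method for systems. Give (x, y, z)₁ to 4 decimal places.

(-1.1538, 0.2308, -0.3846)

At (3/2, 2, -1): F = (-6.0000, -3.0000, -0.5000).
Jacobian J = [[-4, 2·y, 4], [0, -1, -2·z], [z, 0, x - 5]].
At the point, J = [[-4.0000, 4.0000, 4.0000], [0.0000, -1.0000, 2.0000], [-1.0000, 0.0000, -3.5000]] (det J = -26.0000).
Solving J·Δ = −F gives Δ = (-2.6538, -1.7692, 0.6154).
Then the next iterate is (x, y, z)₁ = (-1.1538, 0.2308, -0.3846).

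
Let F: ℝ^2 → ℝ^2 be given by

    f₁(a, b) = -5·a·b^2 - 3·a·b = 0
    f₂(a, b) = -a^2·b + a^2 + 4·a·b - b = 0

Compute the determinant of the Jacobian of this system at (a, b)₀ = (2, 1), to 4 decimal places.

J = [[-5·b^2 - 3·b, -10·a·b - 3·a], [-2·a·b + 2·a + 4·b, -a^2 + 4·a - 1]].
At the point, J = [[-8.0000, -26.0000], [4.0000, 3.0000]].
det J = 80.0000.

80.0000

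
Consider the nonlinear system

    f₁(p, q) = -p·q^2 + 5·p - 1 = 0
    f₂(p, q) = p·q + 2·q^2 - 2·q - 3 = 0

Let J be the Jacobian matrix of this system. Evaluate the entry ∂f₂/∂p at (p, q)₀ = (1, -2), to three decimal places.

∂f₂/∂p = q.
At (1, -2) this is -2.000.

-2.000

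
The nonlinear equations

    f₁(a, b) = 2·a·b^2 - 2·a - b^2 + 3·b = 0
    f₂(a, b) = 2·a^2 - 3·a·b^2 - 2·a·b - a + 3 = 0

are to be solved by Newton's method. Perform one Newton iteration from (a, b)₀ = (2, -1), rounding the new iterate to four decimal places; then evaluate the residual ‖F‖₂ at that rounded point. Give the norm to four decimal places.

19.6485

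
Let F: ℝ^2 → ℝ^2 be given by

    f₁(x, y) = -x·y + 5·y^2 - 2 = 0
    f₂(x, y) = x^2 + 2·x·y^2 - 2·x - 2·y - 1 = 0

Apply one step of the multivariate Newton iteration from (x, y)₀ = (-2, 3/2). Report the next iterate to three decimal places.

(-0.140, 0.944)

At (-2, 3/2): F = (12.250, -5.000).
Jacobian J = [[-y, -x + 10·y], [2·x + 2·y^2 - 2, 4·x·y - 2]].
At the point, J = [[-1.500, 17.000], [-1.500, -14.000]] (det J = 46.500).
Solving J·Δ = −F gives Δ = (1.860, -0.556).
Then the next iterate is (x, y)₁ = (-0.140, 0.944).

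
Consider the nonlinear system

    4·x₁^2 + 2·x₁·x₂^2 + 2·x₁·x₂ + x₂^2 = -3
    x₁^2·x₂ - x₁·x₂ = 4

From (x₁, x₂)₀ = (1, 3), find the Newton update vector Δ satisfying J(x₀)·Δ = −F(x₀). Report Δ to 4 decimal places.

(1.3333, -4.1333)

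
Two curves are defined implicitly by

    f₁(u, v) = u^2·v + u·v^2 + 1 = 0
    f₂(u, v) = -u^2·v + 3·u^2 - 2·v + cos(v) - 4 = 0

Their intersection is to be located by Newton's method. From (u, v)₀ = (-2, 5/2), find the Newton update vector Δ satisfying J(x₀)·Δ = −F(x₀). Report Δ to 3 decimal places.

At (-2, 5/2): F = (-1.500, -7.80114).
Jacobian J = [[2·u·v + v^2, u^2 + 2·u·v], [-2·u·v + 6·u, -u^2 - sin(v) - 2]].
At the point, J = [[-3.750, -6.000], [-2.000, -6.59847]] (det J = 12.74427).
Solving J·Δ = −F gives Δ = (2.896, -2.060).

(2.896, -2.060)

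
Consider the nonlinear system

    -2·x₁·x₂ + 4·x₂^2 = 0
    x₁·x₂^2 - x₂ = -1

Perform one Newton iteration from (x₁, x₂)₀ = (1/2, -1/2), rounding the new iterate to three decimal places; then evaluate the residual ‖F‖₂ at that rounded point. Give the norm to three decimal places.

501.030

At (1/2, -1/2): F = (1.500, 1.625).
Jacobian J = [[-2·x₂, -2·x₁ + 8·x₂], [x₂^2, 2·x₁·x₂ - 1]].
At the point, J = [[1.000, -5.000], [0.250, -1.500]] (det J = -0.250).
Solving J·Δ = −F gives Δ = (23.500, 5.000).
Then the next iterate is (x₁, x₂)₁ = (24.000, 4.500).
Re-evaluating at (24.000, 4.500): F = (-135.000, 482.500), so ‖F‖₂ = 501.030.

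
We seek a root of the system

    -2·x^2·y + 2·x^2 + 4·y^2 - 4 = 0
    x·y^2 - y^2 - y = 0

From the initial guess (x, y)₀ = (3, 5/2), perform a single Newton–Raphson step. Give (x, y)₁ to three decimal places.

At (3, 5/2): F = (-6.000, 10.000).
Jacobian J = [[-4·x·y + 4·x, -2·x^2 + 8·y], [y^2, 2·x·y - 2·y - 1]].
At the point, J = [[-18.000, 2.000], [6.250, 9.000]] (det J = -174.500).
Solving J·Δ = −F gives Δ = (-0.424, -0.817).
Then the next iterate is (x, y)₁ = (2.576, 1.683).

(2.576, 1.683)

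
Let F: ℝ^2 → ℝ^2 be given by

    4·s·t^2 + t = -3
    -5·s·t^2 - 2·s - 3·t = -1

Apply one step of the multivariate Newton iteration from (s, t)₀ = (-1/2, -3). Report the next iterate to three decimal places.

At (-1/2, -3): F = (-18.000, 33.500).
Jacobian J = [[4·t^2, 8·s·t + 1], [-5·t^2 - 2, -10·s·t - 3]].
At the point, J = [[36.000, 13.000], [-47.000, -18.000]] (det J = -37.000).
Solving J·Δ = −F gives Δ = (-3.014, 9.730).
Then the next iterate is (s, t)₁ = (-3.514, 6.730).

(-3.514, 6.730)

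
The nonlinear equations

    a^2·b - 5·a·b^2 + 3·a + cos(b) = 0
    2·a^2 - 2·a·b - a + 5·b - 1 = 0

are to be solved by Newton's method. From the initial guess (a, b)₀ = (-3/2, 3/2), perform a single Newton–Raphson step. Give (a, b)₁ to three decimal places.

(0.546, 1.932)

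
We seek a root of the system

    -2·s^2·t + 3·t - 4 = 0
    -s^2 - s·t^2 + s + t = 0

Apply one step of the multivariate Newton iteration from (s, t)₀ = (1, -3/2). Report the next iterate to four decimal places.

(1.6697, -0.0183)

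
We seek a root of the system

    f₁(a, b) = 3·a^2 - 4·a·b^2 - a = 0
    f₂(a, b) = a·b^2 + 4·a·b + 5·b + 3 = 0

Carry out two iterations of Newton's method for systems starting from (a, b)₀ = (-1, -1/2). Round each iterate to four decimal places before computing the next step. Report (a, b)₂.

(-0.0828, -0.6251)

At (-1, -1/2): F = (5.0000, 2.2500).
Jacobian J = [[6·a - 4·b^2 - 1, -8·a·b], [b^2 + 4·b, 2·a·b + 4·a + 5]].
At the point, J = [[-8.0000, -4.0000], [-1.7500, 2.0000]] (det J = -23.0000).
Solving J·Δ = −F gives Δ = (0.8261, -0.4022).
Then the next iterate is (a, b)₁ = (-0.1739, -0.9022).
Round to (-0.1739, -0.9022) and repeat: F = (0.830818, -1.024978), J = [[-5.299259, -1.255141], [-2.794835, 4.618185]].
Δ = (0.0911, 0.2771), so (a, b)₂ = (-0.0828, -0.6251).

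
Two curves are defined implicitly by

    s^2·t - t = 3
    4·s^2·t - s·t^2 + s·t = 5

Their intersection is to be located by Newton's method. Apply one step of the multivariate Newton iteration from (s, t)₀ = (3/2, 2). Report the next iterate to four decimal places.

At (3/2, 2): F = (-0.5000, 10.0000).
Jacobian J = [[2·s·t, s^2 - 1], [8·s·t - t^2 + t, 4·s^2 - 2·s·t + s]].
At the point, J = [[6.0000, 1.2500], [22.0000, 4.5000]] (det J = -0.5000).
Solving J·Δ = −F gives Δ = (-29.5000, 142.0000).
Then the next iterate is (s, t)₁ = (-28.0000, 144.0000).

(-28.0000, 144.0000)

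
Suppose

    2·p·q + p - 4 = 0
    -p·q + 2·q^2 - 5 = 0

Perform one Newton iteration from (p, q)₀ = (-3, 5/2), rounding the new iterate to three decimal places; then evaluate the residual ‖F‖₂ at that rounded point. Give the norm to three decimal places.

4.176

At (-3, 5/2): F = (-22.000, 15.000).
Jacobian J = [[2·q + 1, 2·p], [-q, -p + 4·q]].
At the point, J = [[6.000, -6.000], [-2.500, 13.000]] (det J = 63.000).
Solving J·Δ = −F gives Δ = (3.111, -0.556).
Then the next iterate is (p, q)₁ = (0.111, 1.944).
Re-evaluating at (0.111, 1.944): F = (-3.45743, 2.34249), so ‖F‖₂ = 4.176.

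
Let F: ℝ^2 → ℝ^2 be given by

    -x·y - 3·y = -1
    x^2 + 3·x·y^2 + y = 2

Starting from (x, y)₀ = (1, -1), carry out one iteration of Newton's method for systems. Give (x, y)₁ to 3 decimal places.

(2.400, 0.600)

At (1, -1): F = (5.000, 1.000).
Jacobian J = [[-y, -x - 3], [2·x + 3·y^2, 6·x·y + 1]].
At the point, J = [[1.000, -4.000], [5.000, -5.000]] (det J = 15.000).
Solving J·Δ = −F gives Δ = (1.400, 1.600).
Then the next iterate is (x, y)₁ = (2.400, 0.600).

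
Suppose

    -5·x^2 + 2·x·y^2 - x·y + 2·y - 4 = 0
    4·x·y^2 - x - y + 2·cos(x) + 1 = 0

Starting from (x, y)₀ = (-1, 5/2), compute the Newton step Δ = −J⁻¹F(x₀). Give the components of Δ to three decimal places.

(0.512, -0.536)

At (-1, 5/2): F = (-14.000, -24.41940).
Jacobian J = [[-10·x + 2·y^2 - y, 4·x·y - x + 2], [4·y^2 - 2·sin(x) - 1, 8·x·y - 1]].
At the point, J = [[20.000, -7.000], [25.68294, -21.000]] (det J = -240.21941).
Solving J·Δ = −F gives Δ = (0.512, -0.536).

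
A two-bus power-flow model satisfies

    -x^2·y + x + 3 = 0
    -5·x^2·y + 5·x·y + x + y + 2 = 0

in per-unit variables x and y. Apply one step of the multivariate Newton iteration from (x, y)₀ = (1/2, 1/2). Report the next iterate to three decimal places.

At (1/2, 1/2): F = (3.375, 3.625).
Jacobian J = [[-2·x·y + 1, -x^2], [-10·x·y + 5·y + 1, -5·x^2 + 5·x + 1]].
At the point, J = [[0.500, -0.250], [1.000, 2.250]] (det J = 1.375).
Solving J·Δ = −F gives Δ = (-6.182, 1.136).
Then the next iterate is (x, y)₁ = (-5.682, 1.636).

(-5.682, 1.636)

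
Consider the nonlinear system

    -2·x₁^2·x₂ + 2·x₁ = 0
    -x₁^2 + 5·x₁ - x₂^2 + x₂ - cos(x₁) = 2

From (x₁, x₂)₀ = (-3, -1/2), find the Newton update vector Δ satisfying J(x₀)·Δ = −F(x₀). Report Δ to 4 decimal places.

(2.4415, -0.3759)

At (-3, -1/2): F = (3.0000, -25.760008).
Jacobian J = [[-4·x₁·x₂ + 2, -2·x₁^2], [-2·x₁ + sin(x₁) + 5, -2·x₂ + 1]].
At the point, J = [[-4.0000, -18.0000], [10.858880, 2.0000]] (det J = 187.459840).
Solving J·Δ = −F gives Δ = (2.4415, -0.3759).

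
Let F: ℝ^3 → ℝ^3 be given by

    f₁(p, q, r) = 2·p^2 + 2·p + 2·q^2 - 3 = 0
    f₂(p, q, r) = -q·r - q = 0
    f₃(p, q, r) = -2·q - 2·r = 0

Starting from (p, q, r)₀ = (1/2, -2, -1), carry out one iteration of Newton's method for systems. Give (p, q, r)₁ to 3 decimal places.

At (1/2, -2, -1): F = (6.500, 0.000, 6.000).
Jacobian J = [[4·p + 2, 4·q, 0], [0, -r - 1, -q], [0, -2, -2]].
At the point, J = [[4.000, -8.000, 0.000], [0.000, 0.000, 2.000], [0.000, -2.000, -2.000]] (det J = 16.000).
Solving J·Δ = −F gives Δ = (4.375, 3.000, 0.000).
Then the next iterate is (p, q, r)₁ = (4.875, 1.000, -1.000).

(4.875, 1.000, -1.000)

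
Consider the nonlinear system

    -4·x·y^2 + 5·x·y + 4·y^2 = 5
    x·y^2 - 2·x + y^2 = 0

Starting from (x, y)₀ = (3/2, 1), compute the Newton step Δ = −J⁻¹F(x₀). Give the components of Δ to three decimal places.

At (3/2, 1): F = (0.500, -0.500).
Jacobian J = [[-4·y^2 + 5·y, -8·x·y + 5·x + 8·y], [y^2 - 2, 2·x·y + 2·y]].
At the point, J = [[1.000, 3.500], [-1.000, 5.000]] (det J = 8.500).
Solving J·Δ = −F gives Δ = (-0.500, 0.000).

(-0.500, 0.000)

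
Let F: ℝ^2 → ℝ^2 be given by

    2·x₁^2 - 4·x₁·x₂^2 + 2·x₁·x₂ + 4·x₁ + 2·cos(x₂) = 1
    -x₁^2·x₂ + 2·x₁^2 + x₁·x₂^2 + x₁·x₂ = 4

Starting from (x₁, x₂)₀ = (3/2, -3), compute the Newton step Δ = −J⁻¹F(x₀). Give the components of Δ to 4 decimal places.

(-0.1899, 1.2576)

At (3/2, -3): F = (-55.479985, 16.2500).
Jacobian J = [[4·x₁ - 4·x₂^2 + 2·x₂ + 4, -8·x₁·x₂ + 2·x₁ - 2·sin(x₂)], [-2·x₁·x₂ + 4·x₁ + x₂^2 + x₂, -x₁^2 + 2·x₁·x₂ + x₁]].
At the point, J = [[-32.0000, 39.282240], [21.0000, -9.7500]] (det J = -512.927040).
Solving J·Δ = −F gives Δ = (-0.1899, 1.2576).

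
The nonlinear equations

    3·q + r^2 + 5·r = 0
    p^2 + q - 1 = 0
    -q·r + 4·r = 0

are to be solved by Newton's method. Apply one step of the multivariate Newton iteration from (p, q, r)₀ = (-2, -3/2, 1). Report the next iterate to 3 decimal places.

(-1.303, -0.213, 0.234)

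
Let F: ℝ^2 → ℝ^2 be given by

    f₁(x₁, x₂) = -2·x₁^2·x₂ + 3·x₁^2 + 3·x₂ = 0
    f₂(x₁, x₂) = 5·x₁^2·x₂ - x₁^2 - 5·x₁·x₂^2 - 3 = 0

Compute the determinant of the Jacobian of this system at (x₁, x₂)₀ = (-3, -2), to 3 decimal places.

J = [[-4·x₁·x₂ + 6·x₁, -2·x₁^2 + 3], [10·x₁·x₂ - 2·x₁ - 5·x₂^2, 5·x₁^2 - 10·x₁·x₂]].
At the point, J = [[-42.000, -15.000], [46.000, -15.000]].
det J = 1320.000.

1320.000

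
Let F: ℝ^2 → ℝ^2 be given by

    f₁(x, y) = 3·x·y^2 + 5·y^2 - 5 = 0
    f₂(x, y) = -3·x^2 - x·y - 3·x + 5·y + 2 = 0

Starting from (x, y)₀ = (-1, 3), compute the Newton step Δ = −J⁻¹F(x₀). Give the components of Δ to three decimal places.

(1.000, -3.333)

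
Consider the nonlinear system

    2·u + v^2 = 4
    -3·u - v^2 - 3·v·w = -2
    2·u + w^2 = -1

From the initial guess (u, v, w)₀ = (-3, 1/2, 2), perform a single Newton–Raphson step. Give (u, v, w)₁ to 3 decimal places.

At (-3, 1/2, 2): F = (-9.750, 7.750, -1.000).
Jacobian J = [[2, 2·v, 0], [-3, -2·v - 3·w, -3·v], [2, 0, 2·w]].
At the point, J = [[2.000, 1.000, 0.000], [-3.000, -7.000, -1.500], [2.000, 0.000, 4.000]] (det J = -47.000).
Solving J·Δ = −F gives Δ = (5.181, -0.612, -2.340).
Then the next iterate is (u, v, w)₁ = (2.181, -0.112, -0.340).

(2.181, -0.112, -0.340)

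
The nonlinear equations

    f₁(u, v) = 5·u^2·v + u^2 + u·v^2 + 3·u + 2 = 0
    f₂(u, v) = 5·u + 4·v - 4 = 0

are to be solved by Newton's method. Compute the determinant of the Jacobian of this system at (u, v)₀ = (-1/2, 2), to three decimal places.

J = [[10·u·v + 2·u + v^2 + 3, 5·u^2 + 2·u·v], [5, 4]].
At the point, J = [[-4.000, -0.750], [5.000, 4.000]].
det J = -12.250.

-12.250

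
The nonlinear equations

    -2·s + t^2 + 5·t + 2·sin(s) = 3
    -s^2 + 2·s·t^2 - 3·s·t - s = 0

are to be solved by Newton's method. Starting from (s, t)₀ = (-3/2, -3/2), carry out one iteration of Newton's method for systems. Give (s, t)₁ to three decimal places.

(-2.972, 0.755)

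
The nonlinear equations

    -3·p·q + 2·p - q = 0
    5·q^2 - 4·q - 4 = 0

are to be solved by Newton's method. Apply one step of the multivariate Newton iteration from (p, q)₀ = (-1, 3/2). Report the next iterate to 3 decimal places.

At (-1, 3/2): F = (1.000, 1.250).
Jacobian J = [[-3·q + 2, -3·p - 1], [0, 10·q - 4]].
At the point, J = [[-2.500, 2.000], [0.000, 11.000]] (det J = -27.500).
Solving J·Δ = −F gives Δ = (0.309, -0.114).
Then the next iterate is (p, q)₁ = (-0.691, 1.386).

(-0.691, 1.386)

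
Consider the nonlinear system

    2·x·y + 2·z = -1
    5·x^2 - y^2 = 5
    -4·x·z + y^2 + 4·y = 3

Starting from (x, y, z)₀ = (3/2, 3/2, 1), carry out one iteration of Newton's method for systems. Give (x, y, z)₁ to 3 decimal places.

(0.993, 0.299, -0.188)

At (3/2, 3/2, 1): F = (7.500, 4.000, -0.750).
Jacobian J = [[2·y, 2·x, 2], [10·x, -2·y, 0], [-4·z, 2·y + 4, -4·x]].
At the point, J = [[3.000, 3.000, 2.000], [15.000, -3.000, 0.000], [-4.000, 7.000, -6.000]] (det J = 510.000).
Solving J·Δ = −F gives Δ = (-0.507, -1.201, -1.188).
Then the next iterate is (x, y, z)₁ = (0.993, 0.299, -0.188).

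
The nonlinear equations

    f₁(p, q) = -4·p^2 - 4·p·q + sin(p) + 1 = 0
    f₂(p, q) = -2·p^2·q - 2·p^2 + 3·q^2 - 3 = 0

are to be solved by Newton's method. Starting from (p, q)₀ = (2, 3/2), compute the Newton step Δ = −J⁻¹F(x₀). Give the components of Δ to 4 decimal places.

(-0.8557, -0.8637)

At (2, 3/2): F = (-26.090703, -16.2500).
Jacobian J = [[-8·p - 4·q + cos(p), -4·p], [-4·p·q - 4·p, -2·p^2 + 6·q]].
At the point, J = [[-22.416147, -8.0000], [-20.0000, 1.0000]] (det J = -182.416147).
Solving J·Δ = −F gives Δ = (-0.8557, -0.8637).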